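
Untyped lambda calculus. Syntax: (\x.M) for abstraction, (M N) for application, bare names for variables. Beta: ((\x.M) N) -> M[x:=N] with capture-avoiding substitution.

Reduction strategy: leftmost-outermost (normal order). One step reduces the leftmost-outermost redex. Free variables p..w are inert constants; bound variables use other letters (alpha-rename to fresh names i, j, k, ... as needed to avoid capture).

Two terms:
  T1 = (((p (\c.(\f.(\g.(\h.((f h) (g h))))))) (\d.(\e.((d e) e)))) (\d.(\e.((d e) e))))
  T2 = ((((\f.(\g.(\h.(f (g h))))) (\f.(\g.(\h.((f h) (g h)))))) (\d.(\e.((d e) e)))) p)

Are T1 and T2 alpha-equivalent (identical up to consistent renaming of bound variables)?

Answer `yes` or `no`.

Term 1: (((p (\c.(\f.(\g.(\h.((f h) (g h))))))) (\d.(\e.((d e) e)))) (\d.(\e.((d e) e))))
Term 2: ((((\f.(\g.(\h.(f (g h))))) (\f.(\g.(\h.((f h) (g h)))))) (\d.(\e.((d e) e)))) p)
Alpha-equivalence: compare structure up to binder renaming.
Result: False

Answer: no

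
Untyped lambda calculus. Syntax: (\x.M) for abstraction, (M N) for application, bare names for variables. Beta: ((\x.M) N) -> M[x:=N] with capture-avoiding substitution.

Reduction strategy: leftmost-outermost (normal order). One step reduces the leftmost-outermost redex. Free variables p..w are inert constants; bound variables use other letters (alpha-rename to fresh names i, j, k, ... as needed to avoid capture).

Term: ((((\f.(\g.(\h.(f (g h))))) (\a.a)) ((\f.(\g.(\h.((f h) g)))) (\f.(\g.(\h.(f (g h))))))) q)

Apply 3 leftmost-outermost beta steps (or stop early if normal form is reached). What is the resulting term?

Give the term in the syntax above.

Step 0: ((((\f.(\g.(\h.(f (g h))))) (\a.a)) ((\f.(\g.(\h.((f h) g)))) (\f.(\g.(\h.(f (g h))))))) q)
Step 1: (((\g.(\h.((\a.a) (g h)))) ((\f.(\g.(\h.((f h) g)))) (\f.(\g.(\h.(f (g h))))))) q)
Step 2: ((\h.((\a.a) (((\f.(\g.(\h.((f h) g)))) (\f.(\g.(\h.(f (g h)))))) h))) q)
Step 3: ((\a.a) (((\f.(\g.(\h.((f h) g)))) (\f.(\g.(\h.(f (g h)))))) q))

Answer: ((\a.a) (((\f.(\g.(\h.((f h) g)))) (\f.(\g.(\h.(f (g h)))))) q))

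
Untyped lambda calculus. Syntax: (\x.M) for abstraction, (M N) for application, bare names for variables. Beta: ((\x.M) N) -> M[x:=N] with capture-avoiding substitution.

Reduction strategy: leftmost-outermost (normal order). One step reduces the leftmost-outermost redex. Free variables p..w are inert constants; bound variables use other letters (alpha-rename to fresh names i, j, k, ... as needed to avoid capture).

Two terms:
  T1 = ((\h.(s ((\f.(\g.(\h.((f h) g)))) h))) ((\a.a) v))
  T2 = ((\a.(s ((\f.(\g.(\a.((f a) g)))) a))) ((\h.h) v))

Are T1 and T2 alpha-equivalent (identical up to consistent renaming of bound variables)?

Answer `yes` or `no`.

Term 1: ((\h.(s ((\f.(\g.(\h.((f h) g)))) h))) ((\a.a) v))
Term 2: ((\a.(s ((\f.(\g.(\a.((f a) g)))) a))) ((\h.h) v))
Alpha-equivalence: compare structure up to binder renaming.
Result: True

Answer: yes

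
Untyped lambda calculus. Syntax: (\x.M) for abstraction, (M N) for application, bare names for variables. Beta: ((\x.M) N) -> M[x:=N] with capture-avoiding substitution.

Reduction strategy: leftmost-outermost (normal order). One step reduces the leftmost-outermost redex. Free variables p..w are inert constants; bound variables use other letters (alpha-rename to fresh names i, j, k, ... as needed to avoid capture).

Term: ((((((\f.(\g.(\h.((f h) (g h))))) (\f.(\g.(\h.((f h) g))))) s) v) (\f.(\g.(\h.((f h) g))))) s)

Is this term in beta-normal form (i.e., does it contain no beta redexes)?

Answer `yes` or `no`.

Term: ((((((\f.(\g.(\h.((f h) (g h))))) (\f.(\g.(\h.((f h) g))))) s) v) (\f.(\g.(\h.((f h) g))))) s)
Found 1 beta redex(es).

Answer: no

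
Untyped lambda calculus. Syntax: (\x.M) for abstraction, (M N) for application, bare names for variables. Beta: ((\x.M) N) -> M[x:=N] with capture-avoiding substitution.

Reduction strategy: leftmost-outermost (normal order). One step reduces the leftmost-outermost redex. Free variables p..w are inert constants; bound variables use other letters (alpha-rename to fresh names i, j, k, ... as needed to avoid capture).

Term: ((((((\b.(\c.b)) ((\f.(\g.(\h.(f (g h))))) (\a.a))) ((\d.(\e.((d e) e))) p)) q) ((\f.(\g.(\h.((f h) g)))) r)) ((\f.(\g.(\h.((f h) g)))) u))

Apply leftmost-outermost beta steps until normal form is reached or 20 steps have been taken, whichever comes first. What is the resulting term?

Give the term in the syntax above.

Step 0: ((((((\b.(\c.b)) ((\f.(\g.(\h.(f (g h))))) (\a.a))) ((\d.(\e.((d e) e))) p)) q) ((\f.(\g.(\h.((f h) g)))) r)) ((\f.(\g.(\h.((f h) g)))) u))
Step 1: (((((\c.((\f.(\g.(\h.(f (g h))))) (\a.a))) ((\d.(\e.((d e) e))) p)) q) ((\f.(\g.(\h.((f h) g)))) r)) ((\f.(\g.(\h.((f h) g)))) u))
Step 2: (((((\f.(\g.(\h.(f (g h))))) (\a.a)) q) ((\f.(\g.(\h.((f h) g)))) r)) ((\f.(\g.(\h.((f h) g)))) u))
Step 3: ((((\g.(\h.((\a.a) (g h)))) q) ((\f.(\g.(\h.((f h) g)))) r)) ((\f.(\g.(\h.((f h) g)))) u))
Step 4: (((\h.((\a.a) (q h))) ((\f.(\g.(\h.((f h) g)))) r)) ((\f.(\g.(\h.((f h) g)))) u))
Step 5: (((\a.a) (q ((\f.(\g.(\h.((f h) g)))) r))) ((\f.(\g.(\h.((f h) g)))) u))
Step 6: ((q ((\f.(\g.(\h.((f h) g)))) r)) ((\f.(\g.(\h.((f h) g)))) u))
Step 7: ((q (\g.(\h.((r h) g)))) ((\f.(\g.(\h.((f h) g)))) u))
Step 8: ((q (\g.(\h.((r h) g)))) (\g.(\h.((u h) g))))

Answer: ((q (\g.(\h.((r h) g)))) (\g.(\h.((u h) g))))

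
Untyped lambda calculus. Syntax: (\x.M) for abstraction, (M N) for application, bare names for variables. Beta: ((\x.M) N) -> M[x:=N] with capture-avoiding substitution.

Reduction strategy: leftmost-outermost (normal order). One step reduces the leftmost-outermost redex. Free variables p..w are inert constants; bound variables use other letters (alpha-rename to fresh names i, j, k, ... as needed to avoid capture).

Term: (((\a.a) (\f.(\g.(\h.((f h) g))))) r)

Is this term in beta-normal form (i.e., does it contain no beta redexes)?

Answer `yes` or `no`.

Term: (((\a.a) (\f.(\g.(\h.((f h) g))))) r)
Found 1 beta redex(es).

Answer: no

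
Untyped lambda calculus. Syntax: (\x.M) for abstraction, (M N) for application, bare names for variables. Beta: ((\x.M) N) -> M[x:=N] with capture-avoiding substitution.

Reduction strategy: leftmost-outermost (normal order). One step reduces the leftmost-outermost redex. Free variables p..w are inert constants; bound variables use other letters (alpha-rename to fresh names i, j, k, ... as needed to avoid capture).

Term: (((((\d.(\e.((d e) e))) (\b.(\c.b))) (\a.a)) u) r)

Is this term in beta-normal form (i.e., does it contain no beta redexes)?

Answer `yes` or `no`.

Term: (((((\d.(\e.((d e) e))) (\b.(\c.b))) (\a.a)) u) r)
Found 1 beta redex(es).

Answer: no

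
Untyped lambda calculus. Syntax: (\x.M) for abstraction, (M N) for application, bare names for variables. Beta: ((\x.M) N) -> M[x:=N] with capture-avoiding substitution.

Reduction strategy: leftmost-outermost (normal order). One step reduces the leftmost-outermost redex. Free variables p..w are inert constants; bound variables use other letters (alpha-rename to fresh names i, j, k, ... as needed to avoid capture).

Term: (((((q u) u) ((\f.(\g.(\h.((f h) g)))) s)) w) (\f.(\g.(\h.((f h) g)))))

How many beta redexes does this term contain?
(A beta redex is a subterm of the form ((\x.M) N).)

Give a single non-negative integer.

Answer: 1

Derivation:
Term: (((((q u) u) ((\f.(\g.(\h.((f h) g)))) s)) w) (\f.(\g.(\h.((f h) g)))))
  Redex: ((\f.(\g.(\h.((f h) g)))) s)
Total redexes: 1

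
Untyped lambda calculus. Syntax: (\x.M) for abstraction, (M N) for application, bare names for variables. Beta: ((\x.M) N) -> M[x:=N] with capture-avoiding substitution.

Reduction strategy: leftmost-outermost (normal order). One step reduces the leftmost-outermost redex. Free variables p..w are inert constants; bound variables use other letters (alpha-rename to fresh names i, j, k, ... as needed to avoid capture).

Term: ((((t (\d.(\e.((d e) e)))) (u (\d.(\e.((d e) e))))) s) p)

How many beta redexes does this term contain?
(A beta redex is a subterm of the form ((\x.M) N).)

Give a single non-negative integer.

Term: ((((t (\d.(\e.((d e) e)))) (u (\d.(\e.((d e) e))))) s) p)
  (no redexes)
Total redexes: 0

Answer: 0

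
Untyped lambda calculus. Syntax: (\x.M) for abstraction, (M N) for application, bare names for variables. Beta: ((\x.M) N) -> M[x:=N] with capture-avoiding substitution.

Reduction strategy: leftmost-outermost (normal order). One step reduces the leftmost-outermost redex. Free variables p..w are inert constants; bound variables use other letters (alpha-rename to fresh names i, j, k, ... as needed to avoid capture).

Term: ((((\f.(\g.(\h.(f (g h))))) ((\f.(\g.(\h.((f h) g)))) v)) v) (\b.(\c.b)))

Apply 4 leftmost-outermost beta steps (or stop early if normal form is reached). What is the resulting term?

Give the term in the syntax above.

Step 0: ((((\f.(\g.(\h.(f (g h))))) ((\f.(\g.(\h.((f h) g)))) v)) v) (\b.(\c.b)))
Step 1: (((\g.(\h.(((\f.(\g.(\h.((f h) g)))) v) (g h)))) v) (\b.(\c.b)))
Step 2: ((\h.(((\f.(\g.(\h.((f h) g)))) v) (v h))) (\b.(\c.b)))
Step 3: (((\f.(\g.(\h.((f h) g)))) v) (v (\b.(\c.b))))
Step 4: ((\g.(\h.((v h) g))) (v (\b.(\c.b))))

Answer: ((\g.(\h.((v h) g))) (v (\b.(\c.b))))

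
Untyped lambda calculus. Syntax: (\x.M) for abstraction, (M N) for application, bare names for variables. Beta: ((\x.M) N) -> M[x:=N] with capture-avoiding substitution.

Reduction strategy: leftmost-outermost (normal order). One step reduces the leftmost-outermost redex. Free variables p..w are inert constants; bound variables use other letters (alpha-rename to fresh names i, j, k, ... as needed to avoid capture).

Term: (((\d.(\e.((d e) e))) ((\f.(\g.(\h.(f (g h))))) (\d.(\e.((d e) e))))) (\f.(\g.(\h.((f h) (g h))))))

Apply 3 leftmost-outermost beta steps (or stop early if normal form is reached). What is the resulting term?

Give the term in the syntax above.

Answer: (((\g.(\h.((\d.(\e.((d e) e))) (g h)))) (\f.(\g.(\h.((f h) (g h)))))) (\f.(\g.(\h.((f h) (g h))))))

Derivation:
Step 0: (((\d.(\e.((d e) e))) ((\f.(\g.(\h.(f (g h))))) (\d.(\e.((d e) e))))) (\f.(\g.(\h.((f h) (g h))))))
Step 1: ((\e.((((\f.(\g.(\h.(f (g h))))) (\d.(\e.((d e) e)))) e) e)) (\f.(\g.(\h.((f h) (g h))))))
Step 2: ((((\f.(\g.(\h.(f (g h))))) (\d.(\e.((d e) e)))) (\f.(\g.(\h.((f h) (g h)))))) (\f.(\g.(\h.((f h) (g h))))))
Step 3: (((\g.(\h.((\d.(\e.((d e) e))) (g h)))) (\f.(\g.(\h.((f h) (g h)))))) (\f.(\g.(\h.((f h) (g h))))))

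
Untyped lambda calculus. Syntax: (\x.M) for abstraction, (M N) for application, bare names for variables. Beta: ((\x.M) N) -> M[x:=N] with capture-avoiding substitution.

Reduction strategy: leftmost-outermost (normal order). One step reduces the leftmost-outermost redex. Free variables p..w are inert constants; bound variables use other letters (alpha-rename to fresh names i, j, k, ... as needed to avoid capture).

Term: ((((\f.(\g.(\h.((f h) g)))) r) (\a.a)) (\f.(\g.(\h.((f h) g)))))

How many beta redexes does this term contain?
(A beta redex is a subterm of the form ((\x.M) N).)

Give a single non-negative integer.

Term: ((((\f.(\g.(\h.((f h) g)))) r) (\a.a)) (\f.(\g.(\h.((f h) g)))))
  Redex: ((\f.(\g.(\h.((f h) g)))) r)
Total redexes: 1

Answer: 1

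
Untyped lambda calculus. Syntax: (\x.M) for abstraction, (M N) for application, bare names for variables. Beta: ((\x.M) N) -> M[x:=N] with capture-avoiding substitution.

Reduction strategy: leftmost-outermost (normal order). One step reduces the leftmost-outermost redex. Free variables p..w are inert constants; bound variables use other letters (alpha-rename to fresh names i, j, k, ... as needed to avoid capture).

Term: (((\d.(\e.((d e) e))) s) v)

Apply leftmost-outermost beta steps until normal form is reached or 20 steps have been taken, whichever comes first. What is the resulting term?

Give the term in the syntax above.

Step 0: (((\d.(\e.((d e) e))) s) v)
Step 1: ((\e.((s e) e)) v)
Step 2: ((s v) v)

Answer: ((s v) v)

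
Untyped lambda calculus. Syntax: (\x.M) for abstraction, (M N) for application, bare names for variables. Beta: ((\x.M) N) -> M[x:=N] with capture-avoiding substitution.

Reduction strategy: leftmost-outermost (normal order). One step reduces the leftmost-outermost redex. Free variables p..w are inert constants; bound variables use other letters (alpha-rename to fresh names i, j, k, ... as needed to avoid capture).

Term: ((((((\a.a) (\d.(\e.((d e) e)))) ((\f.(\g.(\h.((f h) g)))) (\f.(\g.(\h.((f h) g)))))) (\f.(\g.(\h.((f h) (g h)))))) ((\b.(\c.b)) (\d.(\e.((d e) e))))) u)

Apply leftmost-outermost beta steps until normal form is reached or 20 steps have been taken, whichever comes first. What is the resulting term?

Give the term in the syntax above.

Answer: (\e.((u e) (e e)))

Derivation:
Step 0: ((((((\a.a) (\d.(\e.((d e) e)))) ((\f.(\g.(\h.((f h) g)))) (\f.(\g.(\h.((f h) g)))))) (\f.(\g.(\h.((f h) (g h)))))) ((\b.(\c.b)) (\d.(\e.((d e) e))))) u)
Step 1: (((((\d.(\e.((d e) e))) ((\f.(\g.(\h.((f h) g)))) (\f.(\g.(\h.((f h) g)))))) (\f.(\g.(\h.((f h) (g h)))))) ((\b.(\c.b)) (\d.(\e.((d e) e))))) u)
Step 2: ((((\e.((((\f.(\g.(\h.((f h) g)))) (\f.(\g.(\h.((f h) g))))) e) e)) (\f.(\g.(\h.((f h) (g h)))))) ((\b.(\c.b)) (\d.(\e.((d e) e))))) u)
Step 3: ((((((\f.(\g.(\h.((f h) g)))) (\f.(\g.(\h.((f h) g))))) (\f.(\g.(\h.((f h) (g h)))))) (\f.(\g.(\h.((f h) (g h)))))) ((\b.(\c.b)) (\d.(\e.((d e) e))))) u)
Step 4: (((((\g.(\h.(((\f.(\g.(\h.((f h) g)))) h) g))) (\f.(\g.(\h.((f h) (g h)))))) (\f.(\g.(\h.((f h) (g h)))))) ((\b.(\c.b)) (\d.(\e.((d e) e))))) u)
Step 5: ((((\h.(((\f.(\g.(\h.((f h) g)))) h) (\f.(\g.(\h.((f h) (g h))))))) (\f.(\g.(\h.((f h) (g h)))))) ((\b.(\c.b)) (\d.(\e.((d e) e))))) u)
Step 6: (((((\f.(\g.(\h.((f h) g)))) (\f.(\g.(\h.((f h) (g h)))))) (\f.(\g.(\h.((f h) (g h)))))) ((\b.(\c.b)) (\d.(\e.((d e) e))))) u)
Step 7: ((((\g.(\h.(((\f.(\g.(\h.((f h) (g h))))) h) g))) (\f.(\g.(\h.((f h) (g h)))))) ((\b.(\c.b)) (\d.(\e.((d e) e))))) u)
Step 8: (((\h.(((\f.(\g.(\h.((f h) (g h))))) h) (\f.(\g.(\h.((f h) (g h))))))) ((\b.(\c.b)) (\d.(\e.((d e) e))))) u)
Step 9: ((((\f.(\g.(\h.((f h) (g h))))) ((\b.(\c.b)) (\d.(\e.((d e) e))))) (\f.(\g.(\h.((f h) (g h)))))) u)
Step 10: (((\g.(\h.((((\b.(\c.b)) (\d.(\e.((d e) e)))) h) (g h)))) (\f.(\g.(\h.((f h) (g h)))))) u)
Step 11: ((\h.((((\b.(\c.b)) (\d.(\e.((d e) e)))) h) ((\f.(\g.(\h.((f h) (g h))))) h))) u)
Step 12: ((((\b.(\c.b)) (\d.(\e.((d e) e)))) u) ((\f.(\g.(\h.((f h) (g h))))) u))
Step 13: (((\c.(\d.(\e.((d e) e)))) u) ((\f.(\g.(\h.((f h) (g h))))) u))
Step 14: ((\d.(\e.((d e) e))) ((\f.(\g.(\h.((f h) (g h))))) u))
Step 15: (\e.((((\f.(\g.(\h.((f h) (g h))))) u) e) e))
Step 16: (\e.(((\g.(\h.((u h) (g h)))) e) e))
Step 17: (\e.((\h.((u h) (e h))) e))
Step 18: (\e.((u e) (e e)))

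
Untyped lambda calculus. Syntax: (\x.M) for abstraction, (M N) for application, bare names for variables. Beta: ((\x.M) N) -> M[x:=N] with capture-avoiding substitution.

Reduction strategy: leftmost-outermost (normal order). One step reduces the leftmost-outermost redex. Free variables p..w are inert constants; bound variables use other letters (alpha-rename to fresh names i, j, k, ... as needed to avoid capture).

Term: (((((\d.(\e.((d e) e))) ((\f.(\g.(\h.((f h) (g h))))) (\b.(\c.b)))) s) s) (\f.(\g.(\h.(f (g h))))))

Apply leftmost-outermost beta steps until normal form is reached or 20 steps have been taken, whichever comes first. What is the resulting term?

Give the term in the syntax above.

Step 0: (((((\d.(\e.((d e) e))) ((\f.(\g.(\h.((f h) (g h))))) (\b.(\c.b)))) s) s) (\f.(\g.(\h.(f (g h))))))
Step 1: ((((\e.((((\f.(\g.(\h.((f h) (g h))))) (\b.(\c.b))) e) e)) s) s) (\f.(\g.(\h.(f (g h))))))
Step 2: ((((((\f.(\g.(\h.((f h) (g h))))) (\b.(\c.b))) s) s) s) (\f.(\g.(\h.(f (g h))))))
Step 3: (((((\g.(\h.(((\b.(\c.b)) h) (g h)))) s) s) s) (\f.(\g.(\h.(f (g h))))))
Step 4: ((((\h.(((\b.(\c.b)) h) (s h))) s) s) (\f.(\g.(\h.(f (g h))))))
Step 5: (((((\b.(\c.b)) s) (s s)) s) (\f.(\g.(\h.(f (g h))))))
Step 6: ((((\c.s) (s s)) s) (\f.(\g.(\h.(f (g h))))))
Step 7: ((s s) (\f.(\g.(\h.(f (g h))))))

Answer: ((s s) (\f.(\g.(\h.(f (g h))))))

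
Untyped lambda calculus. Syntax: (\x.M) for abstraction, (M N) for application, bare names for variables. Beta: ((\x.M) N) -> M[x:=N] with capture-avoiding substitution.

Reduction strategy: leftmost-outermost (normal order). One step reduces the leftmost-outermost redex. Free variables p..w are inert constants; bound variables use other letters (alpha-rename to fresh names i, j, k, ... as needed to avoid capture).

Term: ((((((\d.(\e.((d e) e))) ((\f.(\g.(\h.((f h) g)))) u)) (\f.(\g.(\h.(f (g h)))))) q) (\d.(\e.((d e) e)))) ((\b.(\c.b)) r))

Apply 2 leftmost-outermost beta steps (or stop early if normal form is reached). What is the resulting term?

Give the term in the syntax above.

Step 0: ((((((\d.(\e.((d e) e))) ((\f.(\g.(\h.((f h) g)))) u)) (\f.(\g.(\h.(f (g h)))))) q) (\d.(\e.((d e) e)))) ((\b.(\c.b)) r))
Step 1: (((((\e.((((\f.(\g.(\h.((f h) g)))) u) e) e)) (\f.(\g.(\h.(f (g h)))))) q) (\d.(\e.((d e) e)))) ((\b.(\c.b)) r))
Step 2: (((((((\f.(\g.(\h.((f h) g)))) u) (\f.(\g.(\h.(f (g h)))))) (\f.(\g.(\h.(f (g h)))))) q) (\d.(\e.((d e) e)))) ((\b.(\c.b)) r))

Answer: (((((((\f.(\g.(\h.((f h) g)))) u) (\f.(\g.(\h.(f (g h)))))) (\f.(\g.(\h.(f (g h)))))) q) (\d.(\e.((d e) e)))) ((\b.(\c.b)) r))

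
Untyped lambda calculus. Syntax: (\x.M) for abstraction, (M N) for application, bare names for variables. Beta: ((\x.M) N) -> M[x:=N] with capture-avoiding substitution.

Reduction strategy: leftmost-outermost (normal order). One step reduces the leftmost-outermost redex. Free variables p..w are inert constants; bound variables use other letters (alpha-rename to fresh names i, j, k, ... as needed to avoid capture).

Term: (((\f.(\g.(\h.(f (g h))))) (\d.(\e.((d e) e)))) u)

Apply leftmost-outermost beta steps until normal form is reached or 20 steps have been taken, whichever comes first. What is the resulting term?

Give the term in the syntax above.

Step 0: (((\f.(\g.(\h.(f (g h))))) (\d.(\e.((d e) e)))) u)
Step 1: ((\g.(\h.((\d.(\e.((d e) e))) (g h)))) u)
Step 2: (\h.((\d.(\e.((d e) e))) (u h)))
Step 3: (\h.(\e.(((u h) e) e)))

Answer: (\h.(\e.(((u h) e) e)))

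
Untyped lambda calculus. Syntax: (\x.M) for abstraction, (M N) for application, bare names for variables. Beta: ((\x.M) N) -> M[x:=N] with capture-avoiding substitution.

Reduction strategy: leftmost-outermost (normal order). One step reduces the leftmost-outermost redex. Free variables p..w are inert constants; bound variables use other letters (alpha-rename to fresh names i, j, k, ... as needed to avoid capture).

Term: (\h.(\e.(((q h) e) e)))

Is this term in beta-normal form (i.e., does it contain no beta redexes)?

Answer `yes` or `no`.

Term: (\h.(\e.(((q h) e) e)))
No beta redexes found.

Answer: yes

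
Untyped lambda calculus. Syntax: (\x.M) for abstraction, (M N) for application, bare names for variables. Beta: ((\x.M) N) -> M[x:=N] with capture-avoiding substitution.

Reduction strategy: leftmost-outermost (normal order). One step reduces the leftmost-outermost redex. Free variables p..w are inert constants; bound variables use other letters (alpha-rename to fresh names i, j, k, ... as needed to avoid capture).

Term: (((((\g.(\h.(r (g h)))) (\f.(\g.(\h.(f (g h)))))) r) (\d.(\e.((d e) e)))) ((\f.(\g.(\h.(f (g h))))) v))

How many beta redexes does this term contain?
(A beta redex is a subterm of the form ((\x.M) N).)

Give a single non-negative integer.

Term: (((((\g.(\h.(r (g h)))) (\f.(\g.(\h.(f (g h)))))) r) (\d.(\e.((d e) e)))) ((\f.(\g.(\h.(f (g h))))) v))
  Redex: ((\g.(\h.(r (g h)))) (\f.(\g.(\h.(f (g h))))))
  Redex: ((\f.(\g.(\h.(f (g h))))) v)
Total redexes: 2

Answer: 2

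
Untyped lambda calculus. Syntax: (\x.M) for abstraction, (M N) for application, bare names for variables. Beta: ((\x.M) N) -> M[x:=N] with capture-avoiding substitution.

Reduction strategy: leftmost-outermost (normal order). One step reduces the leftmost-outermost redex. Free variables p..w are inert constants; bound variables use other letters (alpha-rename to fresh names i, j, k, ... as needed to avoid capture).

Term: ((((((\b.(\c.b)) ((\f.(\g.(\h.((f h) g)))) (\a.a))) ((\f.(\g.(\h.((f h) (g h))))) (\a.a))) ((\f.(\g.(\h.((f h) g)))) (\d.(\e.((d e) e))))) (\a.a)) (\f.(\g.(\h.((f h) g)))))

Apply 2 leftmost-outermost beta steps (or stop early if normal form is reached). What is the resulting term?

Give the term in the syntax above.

Answer: (((((\f.(\g.(\h.((f h) g)))) (\a.a)) ((\f.(\g.(\h.((f h) g)))) (\d.(\e.((d e) e))))) (\a.a)) (\f.(\g.(\h.((f h) g)))))

Derivation:
Step 0: ((((((\b.(\c.b)) ((\f.(\g.(\h.((f h) g)))) (\a.a))) ((\f.(\g.(\h.((f h) (g h))))) (\a.a))) ((\f.(\g.(\h.((f h) g)))) (\d.(\e.((d e) e))))) (\a.a)) (\f.(\g.(\h.((f h) g)))))
Step 1: (((((\c.((\f.(\g.(\h.((f h) g)))) (\a.a))) ((\f.(\g.(\h.((f h) (g h))))) (\a.a))) ((\f.(\g.(\h.((f h) g)))) (\d.(\e.((d e) e))))) (\a.a)) (\f.(\g.(\h.((f h) g)))))
Step 2: (((((\f.(\g.(\h.((f h) g)))) (\a.a)) ((\f.(\g.(\h.((f h) g)))) (\d.(\e.((d e) e))))) (\a.a)) (\f.(\g.(\h.((f h) g)))))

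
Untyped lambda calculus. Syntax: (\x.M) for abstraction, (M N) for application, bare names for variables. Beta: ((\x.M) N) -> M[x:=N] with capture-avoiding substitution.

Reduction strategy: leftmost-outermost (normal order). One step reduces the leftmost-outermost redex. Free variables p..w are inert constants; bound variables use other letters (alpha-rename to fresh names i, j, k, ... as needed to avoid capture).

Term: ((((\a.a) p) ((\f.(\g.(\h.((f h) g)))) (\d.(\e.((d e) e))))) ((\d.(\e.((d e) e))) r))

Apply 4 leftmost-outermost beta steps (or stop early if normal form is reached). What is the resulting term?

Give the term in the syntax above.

Step 0: ((((\a.a) p) ((\f.(\g.(\h.((f h) g)))) (\d.(\e.((d e) e))))) ((\d.(\e.((d e) e))) r))
Step 1: ((p ((\f.(\g.(\h.((f h) g)))) (\d.(\e.((d e) e))))) ((\d.(\e.((d e) e))) r))
Step 2: ((p (\g.(\h.(((\d.(\e.((d e) e))) h) g)))) ((\d.(\e.((d e) e))) r))
Step 3: ((p (\g.(\h.((\e.((h e) e)) g)))) ((\d.(\e.((d e) e))) r))
Step 4: ((p (\g.(\h.((h g) g)))) ((\d.(\e.((d e) e))) r))

Answer: ((p (\g.(\h.((h g) g)))) ((\d.(\e.((d e) e))) r))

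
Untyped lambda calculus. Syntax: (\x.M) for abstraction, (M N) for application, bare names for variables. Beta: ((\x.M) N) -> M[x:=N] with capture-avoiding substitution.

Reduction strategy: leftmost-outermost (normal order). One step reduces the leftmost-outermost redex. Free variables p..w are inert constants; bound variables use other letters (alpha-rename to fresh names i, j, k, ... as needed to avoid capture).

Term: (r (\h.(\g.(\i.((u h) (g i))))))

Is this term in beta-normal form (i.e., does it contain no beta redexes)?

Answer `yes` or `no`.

Answer: yes

Derivation:
Term: (r (\h.(\g.(\i.((u h) (g i))))))
No beta redexes found.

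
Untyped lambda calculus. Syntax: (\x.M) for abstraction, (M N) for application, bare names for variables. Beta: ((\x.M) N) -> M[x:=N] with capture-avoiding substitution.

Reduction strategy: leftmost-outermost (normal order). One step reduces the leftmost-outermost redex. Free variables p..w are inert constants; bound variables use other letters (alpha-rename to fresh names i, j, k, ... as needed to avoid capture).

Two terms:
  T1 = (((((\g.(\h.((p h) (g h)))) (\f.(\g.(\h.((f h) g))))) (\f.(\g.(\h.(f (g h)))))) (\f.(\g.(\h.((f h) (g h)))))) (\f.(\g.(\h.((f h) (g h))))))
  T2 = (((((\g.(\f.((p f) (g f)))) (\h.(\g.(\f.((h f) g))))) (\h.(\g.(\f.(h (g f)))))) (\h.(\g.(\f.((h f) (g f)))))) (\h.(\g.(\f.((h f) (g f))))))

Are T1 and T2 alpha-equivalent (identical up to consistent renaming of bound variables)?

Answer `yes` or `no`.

Answer: yes

Derivation:
Term 1: (((((\g.(\h.((p h) (g h)))) (\f.(\g.(\h.((f h) g))))) (\f.(\g.(\h.(f (g h)))))) (\f.(\g.(\h.((f h) (g h)))))) (\f.(\g.(\h.((f h) (g h))))))
Term 2: (((((\g.(\f.((p f) (g f)))) (\h.(\g.(\f.((h f) g))))) (\h.(\g.(\f.(h (g f)))))) (\h.(\g.(\f.((h f) (g f)))))) (\h.(\g.(\f.((h f) (g f))))))
Alpha-equivalence: compare structure up to binder renaming.
Result: True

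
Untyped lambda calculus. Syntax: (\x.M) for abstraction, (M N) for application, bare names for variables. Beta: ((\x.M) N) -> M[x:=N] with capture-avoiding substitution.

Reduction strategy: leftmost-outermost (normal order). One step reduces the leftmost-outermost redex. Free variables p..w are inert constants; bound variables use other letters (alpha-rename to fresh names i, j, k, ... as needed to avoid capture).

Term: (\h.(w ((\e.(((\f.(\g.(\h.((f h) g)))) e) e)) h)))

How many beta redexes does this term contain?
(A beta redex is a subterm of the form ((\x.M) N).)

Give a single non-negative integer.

Term: (\h.(w ((\e.(((\f.(\g.(\h.((f h) g)))) e) e)) h)))
  Redex: ((\e.(((\f.(\g.(\h.((f h) g)))) e) e)) h)
  Redex: ((\f.(\g.(\h.((f h) g)))) e)
Total redexes: 2

Answer: 2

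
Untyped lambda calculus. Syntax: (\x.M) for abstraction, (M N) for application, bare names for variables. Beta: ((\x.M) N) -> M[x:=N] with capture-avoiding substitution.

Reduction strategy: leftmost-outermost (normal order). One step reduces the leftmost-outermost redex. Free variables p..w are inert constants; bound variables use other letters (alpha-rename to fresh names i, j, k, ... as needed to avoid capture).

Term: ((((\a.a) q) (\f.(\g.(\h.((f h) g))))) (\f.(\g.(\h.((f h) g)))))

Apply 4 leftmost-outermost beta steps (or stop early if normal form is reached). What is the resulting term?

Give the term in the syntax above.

Answer: ((q (\f.(\g.(\h.((f h) g))))) (\f.(\g.(\h.((f h) g)))))

Derivation:
Step 0: ((((\a.a) q) (\f.(\g.(\h.((f h) g))))) (\f.(\g.(\h.((f h) g)))))
Step 1: ((q (\f.(\g.(\h.((f h) g))))) (\f.(\g.(\h.((f h) g)))))
Step 2: (normal form reached)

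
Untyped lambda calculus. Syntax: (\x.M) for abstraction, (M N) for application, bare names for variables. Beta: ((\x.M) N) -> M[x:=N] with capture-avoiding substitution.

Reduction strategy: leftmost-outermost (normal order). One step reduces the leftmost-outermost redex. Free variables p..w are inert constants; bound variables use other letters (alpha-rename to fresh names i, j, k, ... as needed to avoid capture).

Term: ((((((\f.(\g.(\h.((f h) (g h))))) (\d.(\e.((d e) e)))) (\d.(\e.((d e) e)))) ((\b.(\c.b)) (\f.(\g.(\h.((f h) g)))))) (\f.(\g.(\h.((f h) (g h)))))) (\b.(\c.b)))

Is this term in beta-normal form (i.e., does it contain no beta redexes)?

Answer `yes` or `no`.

Answer: no

Derivation:
Term: ((((((\f.(\g.(\h.((f h) (g h))))) (\d.(\e.((d e) e)))) (\d.(\e.((d e) e)))) ((\b.(\c.b)) (\f.(\g.(\h.((f h) g)))))) (\f.(\g.(\h.((f h) (g h)))))) (\b.(\c.b)))
Found 2 beta redex(es).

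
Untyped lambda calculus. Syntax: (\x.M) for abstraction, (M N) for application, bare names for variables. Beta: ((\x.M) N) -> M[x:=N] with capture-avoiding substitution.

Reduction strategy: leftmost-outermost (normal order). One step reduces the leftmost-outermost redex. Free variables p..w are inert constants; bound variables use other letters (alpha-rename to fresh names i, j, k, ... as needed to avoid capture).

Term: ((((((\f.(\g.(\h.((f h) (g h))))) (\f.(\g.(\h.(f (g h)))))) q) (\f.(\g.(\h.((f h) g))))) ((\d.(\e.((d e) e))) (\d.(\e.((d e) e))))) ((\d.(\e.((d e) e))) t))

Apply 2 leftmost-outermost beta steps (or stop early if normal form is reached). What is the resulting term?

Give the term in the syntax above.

Answer: ((((\h.(((\f.(\g.(\h.(f (g h))))) h) (q h))) (\f.(\g.(\h.((f h) g))))) ((\d.(\e.((d e) e))) (\d.(\e.((d e) e))))) ((\d.(\e.((d e) e))) t))

Derivation:
Step 0: ((((((\f.(\g.(\h.((f h) (g h))))) (\f.(\g.(\h.(f (g h)))))) q) (\f.(\g.(\h.((f h) g))))) ((\d.(\e.((d e) e))) (\d.(\e.((d e) e))))) ((\d.(\e.((d e) e))) t))
Step 1: (((((\g.(\h.(((\f.(\g.(\h.(f (g h))))) h) (g h)))) q) (\f.(\g.(\h.((f h) g))))) ((\d.(\e.((d e) e))) (\d.(\e.((d e) e))))) ((\d.(\e.((d e) e))) t))
Step 2: ((((\h.(((\f.(\g.(\h.(f (g h))))) h) (q h))) (\f.(\g.(\h.((f h) g))))) ((\d.(\e.((d e) e))) (\d.(\e.((d e) e))))) ((\d.(\e.((d e) e))) t))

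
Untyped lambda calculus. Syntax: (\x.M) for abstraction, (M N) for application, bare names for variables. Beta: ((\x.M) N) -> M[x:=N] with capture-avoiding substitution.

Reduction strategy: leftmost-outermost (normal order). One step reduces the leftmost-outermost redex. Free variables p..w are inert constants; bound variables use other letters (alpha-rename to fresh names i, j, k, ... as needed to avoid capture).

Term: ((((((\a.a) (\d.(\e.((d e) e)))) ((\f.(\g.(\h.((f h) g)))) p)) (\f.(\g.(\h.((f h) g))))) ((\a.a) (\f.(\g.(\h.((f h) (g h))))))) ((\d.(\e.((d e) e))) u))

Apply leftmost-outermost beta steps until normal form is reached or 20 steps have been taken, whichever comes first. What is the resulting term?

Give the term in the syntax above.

Answer: ((((p (\f.(\g.(\h.((f h) g))))) (\f.(\g.(\h.((f h) g))))) (\f.(\g.(\h.((f h) (g h)))))) (\e.((u e) e)))

Derivation:
Step 0: ((((((\a.a) (\d.(\e.((d e) e)))) ((\f.(\g.(\h.((f h) g)))) p)) (\f.(\g.(\h.((f h) g))))) ((\a.a) (\f.(\g.(\h.((f h) (g h))))))) ((\d.(\e.((d e) e))) u))
Step 1: (((((\d.(\e.((d e) e))) ((\f.(\g.(\h.((f h) g)))) p)) (\f.(\g.(\h.((f h) g))))) ((\a.a) (\f.(\g.(\h.((f h) (g h))))))) ((\d.(\e.((d e) e))) u))
Step 2: ((((\e.((((\f.(\g.(\h.((f h) g)))) p) e) e)) (\f.(\g.(\h.((f h) g))))) ((\a.a) (\f.(\g.(\h.((f h) (g h))))))) ((\d.(\e.((d e) e))) u))
Step 3: ((((((\f.(\g.(\h.((f h) g)))) p) (\f.(\g.(\h.((f h) g))))) (\f.(\g.(\h.((f h) g))))) ((\a.a) (\f.(\g.(\h.((f h) (g h))))))) ((\d.(\e.((d e) e))) u))
Step 4: (((((\g.(\h.((p h) g))) (\f.(\g.(\h.((f h) g))))) (\f.(\g.(\h.((f h) g))))) ((\a.a) (\f.(\g.(\h.((f h) (g h))))))) ((\d.(\e.((d e) e))) u))
Step 5: ((((\h.((p h) (\f.(\g.(\h.((f h) g)))))) (\f.(\g.(\h.((f h) g))))) ((\a.a) (\f.(\g.(\h.((f h) (g h))))))) ((\d.(\e.((d e) e))) u))
Step 6: ((((p (\f.(\g.(\h.((f h) g))))) (\f.(\g.(\h.((f h) g))))) ((\a.a) (\f.(\g.(\h.((f h) (g h))))))) ((\d.(\e.((d e) e))) u))
Step 7: ((((p (\f.(\g.(\h.((f h) g))))) (\f.(\g.(\h.((f h) g))))) (\f.(\g.(\h.((f h) (g h)))))) ((\d.(\e.((d e) e))) u))
Step 8: ((((p (\f.(\g.(\h.((f h) g))))) (\f.(\g.(\h.((f h) g))))) (\f.(\g.(\h.((f h) (g h)))))) (\e.((u e) e)))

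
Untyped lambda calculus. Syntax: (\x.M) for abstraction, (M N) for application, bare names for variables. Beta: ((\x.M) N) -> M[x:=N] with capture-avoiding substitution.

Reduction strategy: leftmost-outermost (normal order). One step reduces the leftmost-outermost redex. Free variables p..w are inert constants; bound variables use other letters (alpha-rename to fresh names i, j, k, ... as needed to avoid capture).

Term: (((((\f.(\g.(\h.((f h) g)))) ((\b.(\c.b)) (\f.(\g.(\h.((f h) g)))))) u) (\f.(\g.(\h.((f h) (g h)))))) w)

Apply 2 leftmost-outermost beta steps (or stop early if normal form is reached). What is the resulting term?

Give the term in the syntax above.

Step 0: (((((\f.(\g.(\h.((f h) g)))) ((\b.(\c.b)) (\f.(\g.(\h.((f h) g)))))) u) (\f.(\g.(\h.((f h) (g h)))))) w)
Step 1: ((((\g.(\h.((((\b.(\c.b)) (\f.(\g.(\h.((f h) g))))) h) g))) u) (\f.(\g.(\h.((f h) (g h)))))) w)
Step 2: (((\h.((((\b.(\c.b)) (\f.(\g.(\h.((f h) g))))) h) u)) (\f.(\g.(\h.((f h) (g h)))))) w)

Answer: (((\h.((((\b.(\c.b)) (\f.(\g.(\h.((f h) g))))) h) u)) (\f.(\g.(\h.((f h) (g h)))))) w)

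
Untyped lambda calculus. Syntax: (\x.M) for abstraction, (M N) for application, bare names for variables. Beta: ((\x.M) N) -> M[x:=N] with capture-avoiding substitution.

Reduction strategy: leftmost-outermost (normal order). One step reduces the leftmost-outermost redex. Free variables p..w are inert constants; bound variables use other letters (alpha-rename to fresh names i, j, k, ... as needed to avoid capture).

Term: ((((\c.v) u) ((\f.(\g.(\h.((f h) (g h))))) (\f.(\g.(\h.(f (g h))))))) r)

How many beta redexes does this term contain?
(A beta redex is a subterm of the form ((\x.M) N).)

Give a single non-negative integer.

Term: ((((\c.v) u) ((\f.(\g.(\h.((f h) (g h))))) (\f.(\g.(\h.(f (g h))))))) r)
  Redex: ((\c.v) u)
  Redex: ((\f.(\g.(\h.((f h) (g h))))) (\f.(\g.(\h.(f (g h))))))
Total redexes: 2

Answer: 2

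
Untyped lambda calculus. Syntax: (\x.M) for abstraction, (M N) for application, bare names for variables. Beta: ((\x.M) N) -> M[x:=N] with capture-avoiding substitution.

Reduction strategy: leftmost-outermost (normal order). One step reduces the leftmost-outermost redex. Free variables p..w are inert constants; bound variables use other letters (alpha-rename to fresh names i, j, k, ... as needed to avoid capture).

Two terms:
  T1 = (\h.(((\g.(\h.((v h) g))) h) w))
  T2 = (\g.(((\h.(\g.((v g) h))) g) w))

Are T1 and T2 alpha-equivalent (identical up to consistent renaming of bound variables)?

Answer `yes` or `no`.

Term 1: (\h.(((\g.(\h.((v h) g))) h) w))
Term 2: (\g.(((\h.(\g.((v g) h))) g) w))
Alpha-equivalence: compare structure up to binder renaming.
Result: True

Answer: yes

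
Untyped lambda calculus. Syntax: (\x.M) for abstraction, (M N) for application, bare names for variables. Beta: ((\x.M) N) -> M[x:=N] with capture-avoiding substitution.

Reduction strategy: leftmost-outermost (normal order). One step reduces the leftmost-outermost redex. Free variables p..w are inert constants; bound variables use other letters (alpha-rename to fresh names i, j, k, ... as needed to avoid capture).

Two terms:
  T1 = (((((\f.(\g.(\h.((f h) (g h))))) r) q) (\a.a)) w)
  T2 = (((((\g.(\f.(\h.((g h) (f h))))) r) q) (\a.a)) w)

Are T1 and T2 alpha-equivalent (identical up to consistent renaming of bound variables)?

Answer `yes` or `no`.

Answer: yes

Derivation:
Term 1: (((((\f.(\g.(\h.((f h) (g h))))) r) q) (\a.a)) w)
Term 2: (((((\g.(\f.(\h.((g h) (f h))))) r) q) (\a.a)) w)
Alpha-equivalence: compare structure up to binder renaming.
Result: True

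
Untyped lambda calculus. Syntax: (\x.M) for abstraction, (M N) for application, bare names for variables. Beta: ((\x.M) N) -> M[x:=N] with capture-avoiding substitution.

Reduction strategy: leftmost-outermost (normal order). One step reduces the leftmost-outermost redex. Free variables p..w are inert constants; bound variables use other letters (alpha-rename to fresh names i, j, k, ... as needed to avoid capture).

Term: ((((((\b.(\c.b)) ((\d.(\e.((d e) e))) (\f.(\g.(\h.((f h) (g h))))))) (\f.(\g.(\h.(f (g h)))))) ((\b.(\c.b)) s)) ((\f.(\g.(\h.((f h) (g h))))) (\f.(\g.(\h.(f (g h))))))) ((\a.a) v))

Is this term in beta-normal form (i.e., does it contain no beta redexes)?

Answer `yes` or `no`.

Answer: no

Derivation:
Term: ((((((\b.(\c.b)) ((\d.(\e.((d e) e))) (\f.(\g.(\h.((f h) (g h))))))) (\f.(\g.(\h.(f (g h)))))) ((\b.(\c.b)) s)) ((\f.(\g.(\h.((f h) (g h))))) (\f.(\g.(\h.(f (g h))))))) ((\a.a) v))
Found 5 beta redex(es).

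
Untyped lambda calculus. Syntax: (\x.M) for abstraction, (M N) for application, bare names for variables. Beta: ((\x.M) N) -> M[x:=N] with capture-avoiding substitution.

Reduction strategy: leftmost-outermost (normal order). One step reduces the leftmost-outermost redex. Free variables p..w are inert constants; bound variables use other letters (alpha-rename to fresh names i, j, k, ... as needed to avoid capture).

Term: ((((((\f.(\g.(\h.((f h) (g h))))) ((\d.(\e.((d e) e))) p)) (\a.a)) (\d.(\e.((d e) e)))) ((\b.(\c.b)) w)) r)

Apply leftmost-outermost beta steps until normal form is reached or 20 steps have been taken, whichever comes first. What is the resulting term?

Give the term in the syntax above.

Answer: (((((p (\d.(\e.((d e) e)))) (\d.(\e.((d e) e)))) (\d.(\e.((d e) e)))) (\c.w)) r)

Derivation:
Step 0: ((((((\f.(\g.(\h.((f h) (g h))))) ((\d.(\e.((d e) e))) p)) (\a.a)) (\d.(\e.((d e) e)))) ((\b.(\c.b)) w)) r)
Step 1: (((((\g.(\h.((((\d.(\e.((d e) e))) p) h) (g h)))) (\a.a)) (\d.(\e.((d e) e)))) ((\b.(\c.b)) w)) r)
Step 2: ((((\h.((((\d.(\e.((d e) e))) p) h) ((\a.a) h))) (\d.(\e.((d e) e)))) ((\b.(\c.b)) w)) r)
Step 3: ((((((\d.(\e.((d e) e))) p) (\d.(\e.((d e) e)))) ((\a.a) (\d.(\e.((d e) e))))) ((\b.(\c.b)) w)) r)
Step 4: (((((\e.((p e) e)) (\d.(\e.((d e) e)))) ((\a.a) (\d.(\e.((d e) e))))) ((\b.(\c.b)) w)) r)
Step 5: (((((p (\d.(\e.((d e) e)))) (\d.(\e.((d e) e)))) ((\a.a) (\d.(\e.((d e) e))))) ((\b.(\c.b)) w)) r)
Step 6: (((((p (\d.(\e.((d e) e)))) (\d.(\e.((d e) e)))) (\d.(\e.((d e) e)))) ((\b.(\c.b)) w)) r)
Step 7: (((((p (\d.(\e.((d e) e)))) (\d.(\e.((d e) e)))) (\d.(\e.((d e) e)))) (\c.w)) r)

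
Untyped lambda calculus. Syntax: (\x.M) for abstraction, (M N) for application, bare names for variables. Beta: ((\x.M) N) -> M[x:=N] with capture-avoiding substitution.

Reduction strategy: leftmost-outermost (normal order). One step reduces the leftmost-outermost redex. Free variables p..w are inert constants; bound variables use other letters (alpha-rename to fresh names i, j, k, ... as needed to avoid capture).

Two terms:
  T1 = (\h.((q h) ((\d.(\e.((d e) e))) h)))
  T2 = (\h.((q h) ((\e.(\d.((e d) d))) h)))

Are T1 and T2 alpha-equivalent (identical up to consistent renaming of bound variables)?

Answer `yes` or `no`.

Answer: yes

Derivation:
Term 1: (\h.((q h) ((\d.(\e.((d e) e))) h)))
Term 2: (\h.((q h) ((\e.(\d.((e d) d))) h)))
Alpha-equivalence: compare structure up to binder renaming.
Result: True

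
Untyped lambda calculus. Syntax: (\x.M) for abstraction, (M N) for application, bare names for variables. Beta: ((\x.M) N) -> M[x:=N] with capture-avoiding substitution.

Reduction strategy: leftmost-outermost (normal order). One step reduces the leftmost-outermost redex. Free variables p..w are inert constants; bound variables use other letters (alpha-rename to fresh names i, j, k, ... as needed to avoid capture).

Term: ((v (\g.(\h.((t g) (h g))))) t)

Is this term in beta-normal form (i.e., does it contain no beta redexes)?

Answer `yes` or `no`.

Term: ((v (\g.(\h.((t g) (h g))))) t)
No beta redexes found.

Answer: yes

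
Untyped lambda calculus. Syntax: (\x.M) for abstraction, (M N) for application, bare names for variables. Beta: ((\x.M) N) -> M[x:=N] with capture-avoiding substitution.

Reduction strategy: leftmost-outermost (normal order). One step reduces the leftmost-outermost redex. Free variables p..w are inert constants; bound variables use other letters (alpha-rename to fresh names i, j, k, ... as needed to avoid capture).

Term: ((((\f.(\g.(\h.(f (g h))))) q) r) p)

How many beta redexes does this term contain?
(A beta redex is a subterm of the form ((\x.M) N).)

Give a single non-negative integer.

Term: ((((\f.(\g.(\h.(f (g h))))) q) r) p)
  Redex: ((\f.(\g.(\h.(f (g h))))) q)
Total redexes: 1

Answer: 1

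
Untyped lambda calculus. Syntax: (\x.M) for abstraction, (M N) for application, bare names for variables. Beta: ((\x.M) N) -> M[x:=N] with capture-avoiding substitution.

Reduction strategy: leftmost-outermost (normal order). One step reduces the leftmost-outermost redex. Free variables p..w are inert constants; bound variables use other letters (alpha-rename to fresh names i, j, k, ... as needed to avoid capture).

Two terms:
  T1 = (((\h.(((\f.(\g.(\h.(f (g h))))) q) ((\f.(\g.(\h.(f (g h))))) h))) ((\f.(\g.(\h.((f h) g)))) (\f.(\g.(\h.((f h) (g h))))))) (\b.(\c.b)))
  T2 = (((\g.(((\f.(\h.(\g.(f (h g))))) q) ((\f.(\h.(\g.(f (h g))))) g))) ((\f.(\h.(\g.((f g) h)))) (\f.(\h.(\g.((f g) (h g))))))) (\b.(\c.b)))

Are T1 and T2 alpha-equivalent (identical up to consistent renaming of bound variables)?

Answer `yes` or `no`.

Term 1: (((\h.(((\f.(\g.(\h.(f (g h))))) q) ((\f.(\g.(\h.(f (g h))))) h))) ((\f.(\g.(\h.((f h) g)))) (\f.(\g.(\h.((f h) (g h))))))) (\b.(\c.b)))
Term 2: (((\g.(((\f.(\h.(\g.(f (h g))))) q) ((\f.(\h.(\g.(f (h g))))) g))) ((\f.(\h.(\g.((f g) h)))) (\f.(\h.(\g.((f g) (h g))))))) (\b.(\c.b)))
Alpha-equivalence: compare structure up to binder renaming.
Result: True

Answer: yes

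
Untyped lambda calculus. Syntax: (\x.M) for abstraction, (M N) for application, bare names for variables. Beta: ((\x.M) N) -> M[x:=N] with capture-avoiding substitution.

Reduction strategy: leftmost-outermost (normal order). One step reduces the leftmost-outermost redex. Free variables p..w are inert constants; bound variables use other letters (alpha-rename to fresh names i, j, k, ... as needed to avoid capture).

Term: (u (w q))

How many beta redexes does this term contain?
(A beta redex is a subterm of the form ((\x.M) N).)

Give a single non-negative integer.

Term: (u (w q))
  (no redexes)
Total redexes: 0

Answer: 0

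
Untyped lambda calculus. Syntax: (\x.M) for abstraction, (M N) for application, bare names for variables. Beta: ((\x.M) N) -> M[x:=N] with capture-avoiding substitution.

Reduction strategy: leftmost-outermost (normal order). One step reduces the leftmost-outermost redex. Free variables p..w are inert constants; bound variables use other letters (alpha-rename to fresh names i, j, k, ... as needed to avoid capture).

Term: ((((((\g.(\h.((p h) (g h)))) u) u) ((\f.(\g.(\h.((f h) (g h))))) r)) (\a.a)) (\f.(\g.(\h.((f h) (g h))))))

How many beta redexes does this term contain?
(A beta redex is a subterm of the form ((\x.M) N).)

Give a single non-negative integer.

Answer: 2

Derivation:
Term: ((((((\g.(\h.((p h) (g h)))) u) u) ((\f.(\g.(\h.((f h) (g h))))) r)) (\a.a)) (\f.(\g.(\h.((f h) (g h))))))
  Redex: ((\g.(\h.((p h) (g h)))) u)
  Redex: ((\f.(\g.(\h.((f h) (g h))))) r)
Total redexes: 2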